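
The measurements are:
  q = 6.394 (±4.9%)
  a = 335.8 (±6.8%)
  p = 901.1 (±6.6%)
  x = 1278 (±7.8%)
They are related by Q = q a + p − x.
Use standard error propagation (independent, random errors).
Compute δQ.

Let w = q·a = 2147. δw/w = √((1·δq/q)² + (1·δa/a)²) = √(0.00240 + 0.00462) = 0.0838, so δw = 180.
Q = w + p − x: δQ = √(δw² + δp² + δx²) = √(32400 + 3540 + 9940) = 214

214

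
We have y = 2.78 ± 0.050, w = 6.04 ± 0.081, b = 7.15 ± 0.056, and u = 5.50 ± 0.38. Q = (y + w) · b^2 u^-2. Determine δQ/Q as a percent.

13.9%

Let h = y + w = 8.82. δh = √(δy² + δw²) = √(0.00250 + 0.00656) = 0.0952, so δh/h = 0.0108.
Q is then a monomial in h, b, u:
δQ/Q = √((δh/h)² + (2·δb/b)² + (-2·δu/u)²) = √(0.000116 + 0.000245 + 0.0191) = 0.139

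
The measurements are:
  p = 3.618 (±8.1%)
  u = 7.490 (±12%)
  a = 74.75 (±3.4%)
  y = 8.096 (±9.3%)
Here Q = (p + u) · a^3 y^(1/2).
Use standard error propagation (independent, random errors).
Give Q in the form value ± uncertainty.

(1.320 ± 0.186) × 10^7

Let w = p + u = 11.11. δw = √(δp² + δu²) = √(0.0859 + 0.808) = 0.945, so δw/w = 0.0851.
Q is then a monomial in w, a, y:
δQ/Q = √((δw/w)² + (3·δa/a)² + (½·δy/y)²) = √(0.00724 + 0.0104 + 0.00216) = 0.141
Q = 1.32e+07, so δQ = 0.141 × 1.32e+07 = 1.86e+06.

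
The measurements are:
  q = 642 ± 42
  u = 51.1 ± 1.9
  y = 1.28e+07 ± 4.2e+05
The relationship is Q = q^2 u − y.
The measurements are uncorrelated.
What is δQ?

Let p = q^2·u = 2.11e+07. δp/p = √((2·δq/q)² + (1·δu/u)²) = √(0.0171 + 0.00138) = 0.136, so δp = 2.86e+06.
Q = p − y: δQ = √(δp² + δy²) = √(8.21e+12 + 1.76e+11) = 2.9e+06

2.9e+06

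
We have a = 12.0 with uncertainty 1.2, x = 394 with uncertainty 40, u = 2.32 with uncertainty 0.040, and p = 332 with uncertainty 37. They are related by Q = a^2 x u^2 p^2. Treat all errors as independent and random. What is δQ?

Since Q is a product/quotient, work with relative uncertainties:
  (2·δa/a)² = (2×0.100)² = 0.0400;  (1·δx/x)² = (1×0.102)² = 0.0103;  (2·δu/u)² = (2×0.0172)² = 0.00119;  (2·δp/p)² = (2×0.111)² = 0.0497
δQ/Q = √(0.101) = 0.318
Q = 3.37e+10, so δQ = 0.318 × 3.37e+10 = 1.07e+10.

1.07e+10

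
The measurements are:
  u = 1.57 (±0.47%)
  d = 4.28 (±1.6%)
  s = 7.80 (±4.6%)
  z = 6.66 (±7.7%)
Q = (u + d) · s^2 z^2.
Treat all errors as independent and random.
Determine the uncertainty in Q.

2840

Let w = u + d = 5.85. δw = √(δu² + δd²) = √(5.44e-05 + 0.00469) = 0.0689, so δw/w = 0.0118.
Q is then a monomial in w, s, z:
δQ/Q = √((δw/w)² + (2·δs/s)² + (2·δz/z)²) = √(0.000139 + 0.00846 + 0.0237) = 0.180
Q = 15800, so δQ = 0.180 × 15800 = 2840.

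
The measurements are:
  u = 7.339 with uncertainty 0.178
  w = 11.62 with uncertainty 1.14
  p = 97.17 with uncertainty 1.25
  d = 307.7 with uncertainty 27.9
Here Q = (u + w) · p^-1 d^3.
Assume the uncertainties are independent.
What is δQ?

Let h = u + w = 18.96. δh = √(δu² + δw²) = √(0.0317 + 1.30) = 1.15, so δh/h = 0.0609.
Q is then a monomial in h, p, d:
δQ/Q = √((δh/h)² + (-1·δp/p)² + (3·δd/d)²) = √(0.00370 + 0.000165 + 0.0740) = 0.279
Q = 5.684e+06, so δQ = 0.279 × 5.684e+06 = 1.59e+06.

1.59e+06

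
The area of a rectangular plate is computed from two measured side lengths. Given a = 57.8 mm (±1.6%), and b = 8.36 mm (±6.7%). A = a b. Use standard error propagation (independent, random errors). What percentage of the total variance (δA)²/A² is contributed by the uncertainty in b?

(δA/A)² = (1·δa/a)² + (1·δb/b)²
  a term: (1×0.0160)² = 0.000256
  b term: (1×0.0670)² = 0.00449
Total = 0.00475. Share from b = 0.00449/0.00475 = 0.946.

94.6%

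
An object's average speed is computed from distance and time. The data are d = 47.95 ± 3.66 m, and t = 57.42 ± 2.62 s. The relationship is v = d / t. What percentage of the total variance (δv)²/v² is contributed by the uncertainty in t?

26.3%

(δv/v)² = (1·δd/d)² + (-1·δt/t)²
  d term: (1×0.0763)² = 0.00583
  t term: (-1×0.0456)² = 0.00208
Total = 0.00791. Share from t = 0.00208/0.00791 = 0.263.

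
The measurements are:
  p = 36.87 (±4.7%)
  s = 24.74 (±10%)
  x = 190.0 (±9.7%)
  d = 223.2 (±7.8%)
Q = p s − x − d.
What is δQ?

Let w = p·s = 912.2. δw/w = √((1·δp/p)² + (1·δs/s)²) = √(0.00221 + 0.0100) = 0.110, so δw = 101.
Q = w − x − d: δQ = √(δw² + δx² + δd²) = √(10200 + 340 + 303) = 104

104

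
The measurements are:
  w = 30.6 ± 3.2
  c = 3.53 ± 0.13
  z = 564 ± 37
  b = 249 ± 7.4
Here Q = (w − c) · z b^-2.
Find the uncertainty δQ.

Let u = w − c = 27.1. δu = √(δw² + δc²) = √(10.2 + 0.0169) = 3.20, so δu/u = 0.118.
Q is then a monomial in u, z, b:
δQ/Q = √((δu/u)² + (1·δz/z)² + (-2·δb/b)²) = √(0.0140 + 0.00430 + 0.00353) = 0.148
Q = 0.246, so δQ = 0.148 × 0.246 = 0.0364.

0.0364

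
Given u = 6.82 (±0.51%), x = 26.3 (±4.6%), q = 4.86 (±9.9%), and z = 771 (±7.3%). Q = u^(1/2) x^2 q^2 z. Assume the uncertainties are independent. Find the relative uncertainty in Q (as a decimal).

Q is a product of powers, so relative uncertainties combine in quadrature:
  (½·δu/u)² = (0.5×0.00510)² = 6.5e-06;  (2·δx/x)² = (2×0.0460)² = 0.00846;  (2·δq/q)² = (2×0.0990)² = 0.0392;  (1·δz/z)² = (1×0.0730)² = 0.00533
δQ/Q = √(0.0530) = 0.230

0.230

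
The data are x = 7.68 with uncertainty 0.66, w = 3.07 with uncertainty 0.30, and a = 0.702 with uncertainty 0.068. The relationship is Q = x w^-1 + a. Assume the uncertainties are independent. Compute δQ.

Let p = x·w^-1 = 2.50. δp/p = √((1·δx/x)² + (-1·δw/w)²) = √(0.00739 + 0.00955) = 0.130, so δp = 0.326.
Q = p + a: δQ = √(δp² + δa²) = √(0.106 + 0.00462) = 0.333

0.333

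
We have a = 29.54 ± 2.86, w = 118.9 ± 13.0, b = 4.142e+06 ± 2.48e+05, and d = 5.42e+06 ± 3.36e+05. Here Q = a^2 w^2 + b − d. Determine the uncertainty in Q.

3.63e+06

Let p = a^2·w^2 = 1.234e+07. δp/p = √((2·δa/a)² + (2·δw/w)²) = √(0.0375 + 0.0478) = 0.292, so δp = 3.6e+06.
Q = p + b − d: δQ = √(δp² + δb² + δd²) = √(1.3e+13 + 6.15e+10 + 1.13e+11) = 3.63e+06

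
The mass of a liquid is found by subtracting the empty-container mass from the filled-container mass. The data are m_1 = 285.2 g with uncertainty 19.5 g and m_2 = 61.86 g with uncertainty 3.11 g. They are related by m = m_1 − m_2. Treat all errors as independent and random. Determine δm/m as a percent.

8.84%

m is a linear combination, so absolute uncertainties add in quadrature:
  (δm_1)² = 380;  (δm_2)² = 9.67
δm = √(390) = 19.7 g
m = 223.3 g, so δm/m = 19.7/223.3 = 0.0884.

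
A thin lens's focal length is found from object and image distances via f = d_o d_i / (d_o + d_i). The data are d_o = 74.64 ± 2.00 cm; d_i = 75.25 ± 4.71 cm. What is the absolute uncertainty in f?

1.27 cm

∂f/∂d_o = (d_i/(d_o+d_i))² = 0.252;  ∂f/∂d_i = (d_o/(d_o+d_i))² = 0.248
δf = √((∂f/∂d_o · δd_o)² + (∂f/∂d_i · δd_i)²) = √(0.254 + 1.36) = 1.27 cm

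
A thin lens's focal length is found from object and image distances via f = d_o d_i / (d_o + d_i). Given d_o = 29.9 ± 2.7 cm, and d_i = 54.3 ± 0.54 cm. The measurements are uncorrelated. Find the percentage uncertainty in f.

5.83%

∂f/∂d_o = (d_i/(d_o+d_i))² = 0.416;  ∂f/∂d_i = (d_o/(d_o+d_i))² = 0.126
δf = √((∂f/∂d_o · δd_o)² + (∂f/∂d_i · δd_i)²) = √(1.26 + 0.00464) = 1.12 cm
f = 19.3 cm, so δf/f = 1.12/19.3 = 0.0583.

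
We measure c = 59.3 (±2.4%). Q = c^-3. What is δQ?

Q ∝ c^-3, so δQ/Q = |-3| · δc/c = 3 × 0.0240 = 0.0720.
Q = 4.8e-06, so δQ = 0.0720 × 4.8e-06 = 3.45e-07.

3.45e-07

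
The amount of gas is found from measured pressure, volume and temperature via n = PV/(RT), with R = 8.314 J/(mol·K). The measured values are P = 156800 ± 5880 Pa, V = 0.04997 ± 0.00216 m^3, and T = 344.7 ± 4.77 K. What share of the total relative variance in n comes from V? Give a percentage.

(δn/n)² = (1·δP/P)² + (1·δV/V)² + (-1·δT/T)²
  P term: (1×0.0375)² = 0.00141
  V term: (1×0.0432)² = 0.00187
  T term: (-1×0.0138)² = 0.000191
Total = 0.00347. Share from V = 0.00187/0.00347 = 0.539.

53.9%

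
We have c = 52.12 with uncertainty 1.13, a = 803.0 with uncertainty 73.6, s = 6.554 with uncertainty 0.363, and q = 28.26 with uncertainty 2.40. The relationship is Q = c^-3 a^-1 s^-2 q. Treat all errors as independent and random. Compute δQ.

1.04e-09

For a monomial Q ∝ c^-3, a^-1, s^-2, q, fractional errors add in quadrature:
  (-3·δc/c)² = (-3×0.0217)² = 0.00423;  (-1·δa/a)² = (-1×0.0917)² = 0.00840;  (-2·δs/s)² = (-2×0.0554)² = 0.0123;  (1·δq/q)² = (1×0.0849)² = 0.00721
δQ/Q = √(0.0321) = 0.179
Q = 5.787e-09, so δQ = 0.179 × 5.787e-09 = 1.04e-09.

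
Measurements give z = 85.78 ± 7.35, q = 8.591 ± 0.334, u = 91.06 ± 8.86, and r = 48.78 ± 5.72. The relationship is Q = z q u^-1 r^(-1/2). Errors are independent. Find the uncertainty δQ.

0.171

Each factor contributes (exponent × relative error)² to (δQ/Q)²:
  (1·δz/z)² = (1×0.0857)² = 0.00734;  (1·δq/q)² = (1×0.0389)² = 0.00151;  (-1·δu/u)² = (-1×0.0973)² = 0.00947;  (−½·δr/r)² = (-0.5×0.117)² = 0.00344
δQ/Q = √(0.0218) = 0.148
Q = 1.159, so δQ = 0.148 × 1.159 = 0.171.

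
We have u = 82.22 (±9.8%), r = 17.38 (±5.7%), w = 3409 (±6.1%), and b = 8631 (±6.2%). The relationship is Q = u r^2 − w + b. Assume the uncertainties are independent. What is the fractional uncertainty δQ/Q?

Let p = u·r^2 = 24840. δp/p = √((1·δu/u)² + (2·δr/r)²) = √(0.00960 + 0.0130) = 0.150, so δp = 3730.
Q = p − w + b: δQ = √(δp² + δw² + δb²) = √(1.39e+07 + 43200 + 2.86e+05) = 3780
Q = 30060, so δQ/Q = 3780/30060 = 0.126.

0.126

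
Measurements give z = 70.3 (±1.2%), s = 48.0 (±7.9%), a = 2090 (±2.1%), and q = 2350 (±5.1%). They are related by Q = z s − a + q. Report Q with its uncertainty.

3630 ± 298

Let p = z·s = 3370. δp/p = √((1·δz/z)² + (1·δs/s)²) = √(0.000144 + 0.00624) = 0.0799, so δp = 270.
Q = p − a + q: δQ = √(δp² + δa² + δq²) = √(72700 + 1930 + 14400) = 298
Q = 3630.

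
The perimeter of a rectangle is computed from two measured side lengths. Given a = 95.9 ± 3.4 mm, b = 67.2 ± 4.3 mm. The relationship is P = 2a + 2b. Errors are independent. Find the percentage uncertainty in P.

3.36%

For a sum/difference, combine absolute errors in quadrature:
  (2·δa)² = 46.2;  (2·δb)² = 74.0
δP = √(120) = 11.0 mm
P = 326 mm, so δP/P = 11.0/326 = 0.0336.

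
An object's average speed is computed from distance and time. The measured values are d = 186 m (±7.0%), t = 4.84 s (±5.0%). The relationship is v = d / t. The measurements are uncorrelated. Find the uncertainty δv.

Products/powers → add relative errors in quadrature, weighted by exponent:
  (1·δd/d)² = (1×0.0700)² = 0.00490;  (-1·δt/t)² = (-1×0.0500)² = 0.00250
δv/v = √(0.00740) = 0.0860
v = 38.4 m/s, so δv = 0.0860 × 38.4 = 3.31 m/s.

3.31 m/s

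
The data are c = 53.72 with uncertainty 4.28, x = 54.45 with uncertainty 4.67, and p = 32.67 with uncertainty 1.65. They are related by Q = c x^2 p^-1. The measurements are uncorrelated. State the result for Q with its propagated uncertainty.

Each factor contributes (exponent × relative error)² to (δQ/Q)²:
  (1·δc/c)² = (1×0.0797)² = 0.00635;  (2·δx/x)² = (2×0.0858)² = 0.0294;  (-1·δp/p)² = (-1×0.0505)² = 0.00255
δQ/Q = √(0.0383) = 0.196
Q = 4875, so δQ = 0.196 × 4875 = 954.

4875 ± 954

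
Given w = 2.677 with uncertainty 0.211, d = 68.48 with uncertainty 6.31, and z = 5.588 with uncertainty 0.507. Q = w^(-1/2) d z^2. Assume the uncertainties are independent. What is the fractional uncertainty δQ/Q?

0.207

For a monomial Q ∝ w^(-1/2), d, z^2, fractional errors add in quadrature:
  (−½·δw/w)² = (-0.5×0.0788)² = 0.00155;  (1·δd/d)² = (1×0.0921)² = 0.00849;  (2·δz/z)² = (2×0.0907)² = 0.0329
δQ/Q = √(0.0430) = 0.207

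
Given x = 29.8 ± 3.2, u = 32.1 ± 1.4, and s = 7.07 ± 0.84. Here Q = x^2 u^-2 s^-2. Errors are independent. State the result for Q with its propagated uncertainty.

0.0172 ± 0.00572

Q is a product of powers, so relative uncertainties combine in quadrature:
  (2·δx/x)² = (2×0.107)² = 0.0461;  (-2·δu/u)² = (-2×0.0436)² = 0.00761;  (-2·δs/s)² = (-2×0.119)² = 0.0565
δQ/Q = √(0.110) = 0.332
Q = 0.0172, so δQ = 0.332 × 0.0172 = 0.00572.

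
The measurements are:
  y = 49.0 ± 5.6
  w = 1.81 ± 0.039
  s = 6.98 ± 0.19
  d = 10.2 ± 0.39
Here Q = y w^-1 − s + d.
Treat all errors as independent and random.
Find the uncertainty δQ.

Let p = y·w^-1 = 27.1. δp/p = √((1·δy/y)² + (-1·δw/w)²) = √(0.0131 + 0.000464) = 0.116, so δp = 3.15.
Q = p − s + d: δQ = √(δp² + δs² + δd²) = √(9.91 + 0.0361 + 0.152) = 3.18

3.18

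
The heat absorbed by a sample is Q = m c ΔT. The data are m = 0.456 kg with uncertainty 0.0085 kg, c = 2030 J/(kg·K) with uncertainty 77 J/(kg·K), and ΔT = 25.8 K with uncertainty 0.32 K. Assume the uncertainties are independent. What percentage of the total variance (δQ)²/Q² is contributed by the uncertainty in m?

17.9%

(δQ/Q)² = (1·δm/m)² + (1·δc/c)² + (1·δΔT/ΔT)²
  m term: (1×0.0186)² = 0.000347
  c term: (1×0.0379)² = 0.00144
  ΔT term: (1×0.0124)² = 0.000154
Total = 0.00194. Share from m = 0.000347/0.00194 = 0.179.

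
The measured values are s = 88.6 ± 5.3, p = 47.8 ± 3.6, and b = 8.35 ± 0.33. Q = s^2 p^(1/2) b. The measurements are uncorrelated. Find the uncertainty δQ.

59600

Relative error in a monomial: (δQ/Q)² = Σ (nᵢ · δxᵢ/xᵢ)².
  (2·δs/s)² = (2×0.0598)² = 0.0143;  (½·δp/p)² = (0.5×0.0753)² = 0.00142;  (1·δb/b)² = (1×0.0395)² = 0.00156
δQ/Q = √(0.0173) = 0.132
Q = 4.53e+05, so δQ = 0.132 × 4.53e+05 = 59600.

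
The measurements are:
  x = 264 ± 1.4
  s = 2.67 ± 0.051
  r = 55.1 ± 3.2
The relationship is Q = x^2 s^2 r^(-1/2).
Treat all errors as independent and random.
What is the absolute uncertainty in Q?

Each factor contributes (exponent × relative error)² to (δQ/Q)²:
  (2·δx/x)² = (2×0.00530)² = 0.000112;  (2·δs/s)² = (2×0.0191)² = 0.00146;  (−½·δr/r)² = (-0.5×0.0581)² = 0.000843
δQ/Q = √(0.00242) = 0.0491
Q = 66900, so δQ = 0.0491 × 66900 = 3290.

3290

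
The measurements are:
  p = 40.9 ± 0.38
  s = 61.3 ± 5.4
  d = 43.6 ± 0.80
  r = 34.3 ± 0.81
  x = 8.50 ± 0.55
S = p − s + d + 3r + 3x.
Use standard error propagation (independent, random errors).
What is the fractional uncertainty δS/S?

0.0410

Absolute uncertainties add in quadrature for a linear combination:
  (δp)² = 0.144;  (δs)² = 29.2;  (δd)² = 0.640;  (3·δr)² = 5.90;  (3·δx)² = 2.72
δS = √(38.6) = 6.21
S = 152, so δS/S = 6.21/152 = 0.0410.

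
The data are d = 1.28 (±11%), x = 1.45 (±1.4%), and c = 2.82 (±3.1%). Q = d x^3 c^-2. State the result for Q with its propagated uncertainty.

0.491 ± 0.0653

Q is a product of powers, so relative uncertainties combine in quadrature:
  (1·δd/d)² = (1×0.110)² = 0.0121;  (3·δx/x)² = (3×0.0140)² = 0.00176;  (-2·δc/c)² = (-2×0.0310)² = 0.00384
δQ/Q = √(0.0177) = 0.133
Q = 0.491, so δQ = 0.133 × 0.491 = 0.0653.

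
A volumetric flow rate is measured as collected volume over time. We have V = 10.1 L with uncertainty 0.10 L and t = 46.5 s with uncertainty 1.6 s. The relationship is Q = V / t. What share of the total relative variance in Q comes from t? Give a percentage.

(δQ/Q)² = (1·δV/V)² + (-1·δt/t)²
  V term: (1×0.00990)² = 9.8e-05
  t term: (-1×0.0344)² = 0.00118
Total = 0.00128. Share from t = 0.00118/0.00128 = 0.924.

92.4%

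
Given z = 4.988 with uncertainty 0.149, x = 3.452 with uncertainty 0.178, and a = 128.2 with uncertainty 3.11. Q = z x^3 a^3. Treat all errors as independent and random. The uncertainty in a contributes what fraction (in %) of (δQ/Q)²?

17.6%

(δQ/Q)² = (1·δz/z)² + (3·δx/x)² + (3·δa/a)²
  z term: (1×0.0299)² = 0.000892
  x term: (3×0.0516)² = 0.0239
  a term: (3×0.0243)² = 0.00530
Total = 0.0301. Share from a = 0.00530/0.0301 = 0.176.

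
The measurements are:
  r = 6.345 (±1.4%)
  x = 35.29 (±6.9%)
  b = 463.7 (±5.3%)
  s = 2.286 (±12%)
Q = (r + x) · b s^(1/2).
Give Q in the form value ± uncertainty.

Let u = r + x = 41.63. δu = √(δr² + δx²) = √(0.00789 + 5.93) = 2.44, so δu/u = 0.0585.
Q is then a monomial in u, b, s:
δQ/Q = √((δu/u)² + (1·δb/b)² + (½·δs/s)²) = √(0.00343 + 0.00281 + 0.00360) = 0.0992
Q = 29190, so δQ = 0.0992 × 29190 = 2890.

29190 ± 2890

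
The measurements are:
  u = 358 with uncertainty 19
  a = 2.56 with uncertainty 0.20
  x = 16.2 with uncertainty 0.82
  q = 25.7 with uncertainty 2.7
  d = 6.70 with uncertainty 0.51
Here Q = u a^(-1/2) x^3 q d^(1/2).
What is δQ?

1.26e+07

Relative error in a monomial: (δQ/Q)² = Σ (nᵢ · δxᵢ/xᵢ)².
  (1·δu/u)² = (1×0.0531)² = 0.00282;  (−½·δa/a)² = (-0.5×0.0781)² = 0.00153;  (3·δx/x)² = (3×0.0506)² = 0.0231;  (1·δq/q)² = (1×0.105)² = 0.0110;  (½·δd/d)² = (0.5×0.0761)² = 0.00145
δQ/Q = √(0.0399) = 0.200
Q = 6.33e+07, so δQ = 0.200 × 6.33e+07 = 1.26e+07.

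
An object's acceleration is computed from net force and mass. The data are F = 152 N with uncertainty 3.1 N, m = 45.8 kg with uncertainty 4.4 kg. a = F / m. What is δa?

a is a product of powers, so relative uncertainties combine in quadrature:
  (1·δF/F)² = (1×0.0204)² = 0.000416;  (-1·δm/m)² = (-1×0.0961)² = 0.00923
δa/a = √(0.00965) = 0.0982
a = 3.32 m/s^2, so δa = 0.0982 × 3.32 = 0.326 m/s^2.

0.326 m/s^2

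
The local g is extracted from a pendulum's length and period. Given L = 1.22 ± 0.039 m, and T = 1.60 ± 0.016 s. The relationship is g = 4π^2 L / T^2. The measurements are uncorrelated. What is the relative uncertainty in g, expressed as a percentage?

3.77%

Since g is a product/quotient, work with relative uncertainties:
  (1·δL/L)² = (1×0.0320)² = 0.00102;  (-2·δT/T)² = (-2×0.0100)² = 0.000400
δg/g = √(0.00142) = 0.0377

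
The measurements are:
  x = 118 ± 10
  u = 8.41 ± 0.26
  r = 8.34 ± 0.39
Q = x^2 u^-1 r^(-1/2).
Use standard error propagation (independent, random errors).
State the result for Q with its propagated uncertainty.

For a monomial Q ∝ x^2, u^-1, r^(-1/2), fractional errors add in quadrature:
  (2·δx/x)² = (2×0.0847)² = 0.0287;  (-1·δu/u)² = (-1×0.0309)² = 0.000956;  (−½·δr/r)² = (-0.5×0.0468)² = 0.000547
δQ/Q = √(0.0302) = 0.174
Q = 573, so δQ = 0.174 × 573 = 99.7.

573 ± 99.7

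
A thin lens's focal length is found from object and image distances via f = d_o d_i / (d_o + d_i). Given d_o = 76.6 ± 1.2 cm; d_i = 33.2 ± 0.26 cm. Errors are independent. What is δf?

0.167 cm

∂f/∂d_o = (d_i/(d_o+d_i))² = 0.0914;  ∂f/∂d_i = (d_o/(d_o+d_i))² = 0.487
δf = √((∂f/∂d_o · δd_o)² + (∂f/∂d_i · δd_i)²) = √(0.0120 + 0.0160) = 0.167 cm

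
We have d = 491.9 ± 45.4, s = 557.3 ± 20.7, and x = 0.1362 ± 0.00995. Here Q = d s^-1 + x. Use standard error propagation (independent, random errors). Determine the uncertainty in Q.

Let p = d·s^-1 = 0.8826. δp/p = √((1·δd/d)² + (-1·δs/s)²) = √(0.00852 + 0.00138) = 0.0995, so δp = 0.0878.
Q = p + x: δQ = √(δp² + δx²) = √(0.00771 + 9.9e-05) = 0.0884

0.0884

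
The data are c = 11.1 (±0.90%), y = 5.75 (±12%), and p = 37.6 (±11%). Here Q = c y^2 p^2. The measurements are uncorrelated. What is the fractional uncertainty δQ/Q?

0.326

Products/powers → add relative errors in quadrature, weighted by exponent:
  (1·δc/c)² = (1×0.00900)² = 8.1e-05;  (2·δy/y)² = (2×0.120)² = 0.0576;  (2·δp/p)² = (2×0.110)² = 0.0484
δQ/Q = √(0.106) = 0.326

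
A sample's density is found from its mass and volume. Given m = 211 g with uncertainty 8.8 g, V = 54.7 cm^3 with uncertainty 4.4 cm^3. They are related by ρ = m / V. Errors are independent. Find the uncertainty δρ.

Since ρ is a product/quotient, work with relative uncertainties:
  (1·δm/m)² = (1×0.0417)² = 0.00174;  (-1·δV/V)² = (-1×0.0804)² = 0.00647
δρ/ρ = √(0.00821) = 0.0906
ρ = 3.86 g/cm^3, so δρ = 0.0906 × 3.86 = 0.350 g/cm^3.

0.350 g/cm^3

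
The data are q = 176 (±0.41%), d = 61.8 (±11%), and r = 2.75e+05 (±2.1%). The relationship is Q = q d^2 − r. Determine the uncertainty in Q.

1.48e+05

Let p = q·d^2 = 6.72e+05. δp/p = √((1·δq/q)² + (2·δd/d)²) = √(1.68e-05 + 0.0484) = 0.220, so δp = 1.48e+05.
Q = p − r: δQ = √(δp² + δr²) = √(2.19e+10 + 3.34e+07) = 1.48e+05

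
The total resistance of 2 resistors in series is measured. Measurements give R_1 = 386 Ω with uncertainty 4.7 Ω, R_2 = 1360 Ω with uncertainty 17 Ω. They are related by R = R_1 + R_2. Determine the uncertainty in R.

17.6 Ω

Absolute uncertainties add in quadrature for a linear combination:
  (δR_1)² = 22.1;  (δR_2)² = 289
δR = √(311) = 17.6 Ω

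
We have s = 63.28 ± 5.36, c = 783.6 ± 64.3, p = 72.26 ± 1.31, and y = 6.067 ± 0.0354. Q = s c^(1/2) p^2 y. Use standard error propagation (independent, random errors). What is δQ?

Products/powers → add relative errors in quadrature, weighted by exponent:
  (1·δs/s)² = (1×0.0847)² = 0.00717;  (½·δc/c)² = (0.5×0.0821)² = 0.00168;  (2·δp/p)² = (2×0.0181)² = 0.00131;  (1·δy/y)² = (1×0.00583)² = 3.4e-05
δQ/Q = √(0.0102) = 0.101
Q = 5.612e+07, so δQ = 0.101 × 5.612e+07 = 5.67e+06.

5.67e+06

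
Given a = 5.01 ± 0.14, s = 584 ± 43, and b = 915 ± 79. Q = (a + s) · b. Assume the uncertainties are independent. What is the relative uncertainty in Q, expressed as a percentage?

Let u = a + s = 589. δu = √(δa² + δs²) = √(0.0196 + 1850) = 43.0, so δu/u = 0.0730.
Q is then a monomial in u, b:
δQ/Q = √((δu/u)² + (1·δb/b)²) = √(0.00533 + 0.00745) = 0.113

11.3%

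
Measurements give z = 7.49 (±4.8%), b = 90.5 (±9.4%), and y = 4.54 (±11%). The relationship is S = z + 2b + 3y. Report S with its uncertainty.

202 ± 17.1

Absolute uncertainties add in quadrature for a linear combination:
  (δz)² = 0.129;  (2·δb)² = 289;  (3·δy)² = 2.24
δS = √(292) = 17.1
S = 202.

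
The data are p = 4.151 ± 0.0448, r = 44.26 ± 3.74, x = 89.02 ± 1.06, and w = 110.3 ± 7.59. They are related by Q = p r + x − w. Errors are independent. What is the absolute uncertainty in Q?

17.4

Let h = p·r = 183.7. δh/h = √((1·δp/p)² + (1·δr/r)²) = √(0.000116 + 0.00714) = 0.0852, so δh = 15.7.
Q = h + x − w: δQ = √(δh² + δx² + δw²) = √(245 + 1.12 + 57.6) = 17.4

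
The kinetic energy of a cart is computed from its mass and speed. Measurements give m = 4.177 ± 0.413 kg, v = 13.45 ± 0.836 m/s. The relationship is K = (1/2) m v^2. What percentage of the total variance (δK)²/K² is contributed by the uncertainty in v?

(δK/K)² = (1·δm/m)² + (2·δv/v)²
  m term: (1×0.0989)² = 0.00978
  v term: (2×0.0622)² = 0.0155
Total = 0.0252. Share from v = 0.0155/0.0252 = 0.613.

61.3%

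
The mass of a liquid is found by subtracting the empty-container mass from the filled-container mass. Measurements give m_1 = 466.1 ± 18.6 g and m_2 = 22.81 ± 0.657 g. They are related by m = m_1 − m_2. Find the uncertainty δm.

Sums and differences: (δm)² = Σ (cᵢ δxᵢ)².
  (δm_1)² = 346;  (δm_2)² = 0.432
δm = √(346) = 18.6 g

18.6 g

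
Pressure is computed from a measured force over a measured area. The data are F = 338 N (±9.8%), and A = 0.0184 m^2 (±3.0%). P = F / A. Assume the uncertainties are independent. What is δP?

1880 Pa

P is a product of powers, so relative uncertainties combine in quadrature:
  (1·δF/F)² = (1×0.0980)² = 0.00960;  (-1·δA/A)² = (-1×0.0300)² = 0.000900
δP/P = √(0.0105) = 0.102
P = 18400 Pa, so δP = 0.102 × 18400 = 1880 Pa.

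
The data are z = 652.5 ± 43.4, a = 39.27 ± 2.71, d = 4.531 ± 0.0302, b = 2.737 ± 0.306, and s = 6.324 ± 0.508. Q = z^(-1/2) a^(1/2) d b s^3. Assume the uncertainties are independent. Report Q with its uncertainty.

769.5 ± 208

Products/powers → add relative errors in quadrature, weighted by exponent:
  (−½·δz/z)² = (-0.5×0.0665)² = 0.00111;  (½·δa/a)² = (0.5×0.0690)² = 0.00119;  (1·δd/d)² = (1×0.00667)² = 4.44e-05;  (1·δb/b)² = (1×0.112)² = 0.0125;  (3·δs/s)² = (3×0.0803)² = 0.0581
δQ/Q = √(0.0729) = 0.270
Q = 769.5, so δQ = 0.270 × 769.5 = 208.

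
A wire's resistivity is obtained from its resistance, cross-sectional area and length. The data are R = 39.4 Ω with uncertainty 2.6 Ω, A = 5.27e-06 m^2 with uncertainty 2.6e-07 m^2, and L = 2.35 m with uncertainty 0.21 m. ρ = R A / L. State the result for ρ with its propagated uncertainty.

(8.84 ± 1.07) × 10^-5 Ω·m

For a monomial ρ ∝ R, A, L^-1, fractional errors add in quadrature:
  (1·δR/R)² = (1×0.0660)² = 0.00435;  (1·δA/A)² = (1×0.0493)² = 0.00243;  (-1·δL/L)² = (-1×0.0894)² = 0.00799
δρ/ρ = √(0.0148) = 0.122
ρ = 8.84e-05 Ω·m, so δρ = 0.122 × 8.84e-05 = 1.07e-05 Ω·m.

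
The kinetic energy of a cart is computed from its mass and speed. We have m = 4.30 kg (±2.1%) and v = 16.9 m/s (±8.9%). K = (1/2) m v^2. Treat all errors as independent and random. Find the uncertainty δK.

Each factor contributes (exponent × relative error)² to (δK/K)²:
  (1·δm/m)² = (1×0.0210)² = 0.000441;  (2·δv/v)² = (2×0.0890)² = 0.0317
δK/K = √(0.0321) = 0.179
K = 614 J, so δK = 0.179 × 614 = 110 J.

110 J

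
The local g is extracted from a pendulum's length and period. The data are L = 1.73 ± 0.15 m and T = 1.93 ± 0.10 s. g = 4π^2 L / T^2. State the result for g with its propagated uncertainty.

g is a product of powers, so relative uncertainties combine in quadrature:
  (1·δL/L)² = (1×0.0867)² = 0.00752;  (-2·δT/T)² = (-2×0.0518)² = 0.0107
δg/g = √(0.0183) = 0.135
g = 18.3 m/s^2, so δg = 0.135 × 18.3 = 2.48 m/s^2.

18.3 ± 2.48 m/s^2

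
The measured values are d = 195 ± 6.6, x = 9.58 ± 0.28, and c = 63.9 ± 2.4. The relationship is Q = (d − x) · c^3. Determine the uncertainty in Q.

Let u = d − x = 185. δu = √(δd² + δx²) = √(43.6 + 0.0784) = 6.61, so δu/u = 0.0356.
Q is then a monomial in u, c:
δQ/Q = √((δu/u)² + (3·δc/c)²) = √(0.00127 + 0.0127) = 0.118
Q = 4.84e+07, so δQ = 0.118 × 4.84e+07 = 5.72e+06.

5.72e+06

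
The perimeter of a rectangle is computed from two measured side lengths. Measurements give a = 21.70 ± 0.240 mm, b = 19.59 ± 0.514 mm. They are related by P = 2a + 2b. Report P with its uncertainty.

Absolute uncertainties add in quadrature for a linear combination:
  (2·δa)² = 0.230;  (2·δb)² = 1.06
δP = √(1.29) = 1.13 mm
P = 82.58 mm.

82.58 ± 1.13 mm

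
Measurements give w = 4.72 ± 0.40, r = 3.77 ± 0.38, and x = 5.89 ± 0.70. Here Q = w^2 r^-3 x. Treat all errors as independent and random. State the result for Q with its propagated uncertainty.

2.45 ± 0.897

Products/powers → add relative errors in quadrature, weighted by exponent:
  (2·δw/w)² = (2×0.0847)² = 0.0287;  (-3·δr/r)² = (-3×0.101)² = 0.0914;  (1·δx/x)² = (1×0.119)² = 0.0141
δQ/Q = √(0.134) = 0.366
Q = 2.45, so δQ = 0.366 × 2.45 = 0.897.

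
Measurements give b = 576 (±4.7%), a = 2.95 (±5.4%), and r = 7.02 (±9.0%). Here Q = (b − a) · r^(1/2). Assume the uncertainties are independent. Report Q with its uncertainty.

1520 ± 99.1

Let u = b − a = 573. δu = √(δb² + δa²) = √(733 + 0.0254) = 27.1, so δu/u = 0.0472.
Q is then a monomial in u, r:
δQ/Q = √((δu/u)² + (½·δr/r)²) = √(0.00223 + 0.00202) = 0.0652
Q = 1520, so δQ = 0.0652 × 1520 = 99.1.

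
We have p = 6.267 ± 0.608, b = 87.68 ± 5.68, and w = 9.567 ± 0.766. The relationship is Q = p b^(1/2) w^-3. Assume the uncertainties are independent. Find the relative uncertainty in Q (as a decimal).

0.261

Q is a product of powers, so relative uncertainties combine in quadrature:
  (1·δp/p)² = (1×0.0970)² = 0.00941;  (½·δb/b)² = (0.5×0.0648)² = 0.00105;  (-3·δw/w)² = (-3×0.0801)² = 0.0577
δQ/Q = √(0.0682) = 0.261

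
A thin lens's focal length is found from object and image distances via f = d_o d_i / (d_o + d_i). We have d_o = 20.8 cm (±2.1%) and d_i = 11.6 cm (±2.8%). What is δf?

0.145 cm

∂f/∂d_o = (d_i/(d_o+d_i))² = 0.128;  ∂f/∂d_i = (d_o/(d_o+d_i))² = 0.412
δf = √((∂f/∂d_o · δd_o)² + (∂f/∂d_i · δd_i)²) = √(0.00313 + 0.0179) = 0.145 cm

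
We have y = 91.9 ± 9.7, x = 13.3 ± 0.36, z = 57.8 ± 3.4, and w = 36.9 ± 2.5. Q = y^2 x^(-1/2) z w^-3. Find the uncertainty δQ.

0.797

Products/powers → add relative errors in quadrature, weighted by exponent:
  (2·δy/y)² = (2×0.106)² = 0.0446;  (−½·δx/x)² = (-0.5×0.0271)² = 0.000183;  (1·δz/z)² = (1×0.0588)² = 0.00346;  (-3·δw/w)² = (-3×0.0678)² = 0.0413
δQ/Q = √(0.0895) = 0.299
Q = 2.66, so δQ = 0.299 × 2.66 = 0.797.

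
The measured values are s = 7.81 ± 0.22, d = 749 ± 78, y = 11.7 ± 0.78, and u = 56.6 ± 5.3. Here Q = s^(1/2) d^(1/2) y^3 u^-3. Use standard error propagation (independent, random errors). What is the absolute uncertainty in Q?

0.236

For a monomial Q ∝ s^(1/2), d^(1/2), y^3, u^-3, fractional errors add in quadrature:
  (½·δs/s)² = (0.5×0.0282)² = 0.000198;  (½·δd/d)² = (0.5×0.104)² = 0.00271;  (3·δy/y)² = (3×0.0667)² = 0.0400;  (-3·δu/u)² = (-3×0.0936)² = 0.0789
δQ/Q = √(0.122) = 0.349
Q = 0.676, so δQ = 0.349 × 0.676 = 0.236.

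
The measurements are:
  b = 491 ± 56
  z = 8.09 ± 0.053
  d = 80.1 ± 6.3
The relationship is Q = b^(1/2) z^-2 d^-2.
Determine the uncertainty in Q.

Since Q is a product/quotient, work with relative uncertainties:
  (½·δb/b)² = (0.5×0.114)² = 0.00325;  (-2·δz/z)² = (-2×0.00655)² = 0.000172;  (-2·δd/d)² = (-2×0.0787)² = 0.0247
δQ/Q = √(0.0282) = 0.168
Q = 5.28e-05, so δQ = 0.168 × 5.28e-05 = 8.86e-06.

8.86e-06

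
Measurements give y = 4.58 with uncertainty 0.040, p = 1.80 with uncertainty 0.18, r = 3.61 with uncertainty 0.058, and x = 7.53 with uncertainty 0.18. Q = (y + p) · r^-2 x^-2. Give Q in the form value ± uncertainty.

Let u = y + p = 6.38. δu = √(δy² + δp²) = √(0.00160 + 0.0324) = 0.184, so δu/u = 0.0289.
Q is then a monomial in u, r, x:
δQ/Q = √((δu/u)² + (-2·δr/r)² + (-2·δx/x)²) = √(0.000835 + 0.00103 + 0.00229) = 0.0644
Q = 0.00863, so δQ = 0.0644 × 0.00863 = 0.000556.

0.00863 ± 0.000556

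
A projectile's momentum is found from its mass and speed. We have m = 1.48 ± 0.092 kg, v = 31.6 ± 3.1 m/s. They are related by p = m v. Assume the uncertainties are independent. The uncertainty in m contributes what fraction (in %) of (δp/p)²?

28.6%

(δp/p)² = (1·δm/m)² + (1·δv/v)²
  m term: (1×0.0622)² = 0.00386
  v term: (1×0.0981)² = 0.00962
Total = 0.0135. Share from m = 0.00386/0.0135 = 0.286.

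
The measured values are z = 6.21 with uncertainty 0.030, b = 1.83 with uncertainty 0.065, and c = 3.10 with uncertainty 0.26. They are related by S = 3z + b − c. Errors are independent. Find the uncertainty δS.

0.283

For a sum/difference, combine absolute errors in quadrature:
  (3·δz)² = 0.00810;  (δb)² = 0.00423;  (δc)² = 0.0676
δS = √(0.0799) = 0.283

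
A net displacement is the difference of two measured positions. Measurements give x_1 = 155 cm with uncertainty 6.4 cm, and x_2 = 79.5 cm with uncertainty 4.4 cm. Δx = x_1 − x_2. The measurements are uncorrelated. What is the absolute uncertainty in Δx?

Absolute uncertainties add in quadrature for a linear combination:
  (δx_1)² = 41.0;  (δx_2)² = 19.4
δΔx = √(60.3) = 7.77 cm

7.77 cm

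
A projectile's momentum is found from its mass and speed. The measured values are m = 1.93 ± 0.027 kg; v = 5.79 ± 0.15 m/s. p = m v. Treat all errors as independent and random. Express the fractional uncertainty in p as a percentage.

Products/powers → add relative errors in quadrature, weighted by exponent:
  (1·δm/m)² = (1×0.0140)² = 0.000196;  (1·δv/v)² = (1×0.0259)² = 0.000671
δp/p = √(0.000867) = 0.0294

2.94%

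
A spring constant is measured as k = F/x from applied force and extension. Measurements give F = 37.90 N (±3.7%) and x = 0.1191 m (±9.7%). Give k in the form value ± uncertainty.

318.2 ± 33.0 N/m

For a monomial k ∝ F, x^-1, fractional errors add in quadrature:
  (1·δF/F)² = (1×0.0370)² = 0.00137;  (-1·δx/x)² = (-1×0.0970)² = 0.00941
δk/k = √(0.0108) = 0.104
k = 318.2 N/m, so δk = 0.104 × 318.2 = 33.0 N/m.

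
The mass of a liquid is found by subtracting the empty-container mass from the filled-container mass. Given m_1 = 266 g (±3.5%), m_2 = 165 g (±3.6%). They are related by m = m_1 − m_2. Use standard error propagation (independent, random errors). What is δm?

For a sum/difference, combine absolute errors in quadrature:
  (δm_1)² = 86.7;  (δm_2)² = 35.3
δm = √(122) = 11.0 g

11.0 g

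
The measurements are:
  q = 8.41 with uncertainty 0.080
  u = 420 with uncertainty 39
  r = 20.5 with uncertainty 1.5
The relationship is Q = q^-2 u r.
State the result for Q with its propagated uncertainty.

122 ± 14.6

Relative error in a monomial: (δQ/Q)² = Σ (nᵢ · δxᵢ/xᵢ)².
  (-2·δq/q)² = (-2×0.00951)² = 0.000362;  (1·δu/u)² = (1×0.0929)² = 0.00862;  (1·δr/r)² = (1×0.0732)² = 0.00535
δQ/Q = √(0.0143) = 0.120
Q = 122, so δQ = 0.120 × 122 = 14.6.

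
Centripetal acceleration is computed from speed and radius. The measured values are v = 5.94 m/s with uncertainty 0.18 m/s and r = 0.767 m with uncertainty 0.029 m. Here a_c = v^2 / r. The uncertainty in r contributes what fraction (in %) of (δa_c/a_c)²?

(δa_c/a_c)² = (2·δv/v)² + (-1·δr/r)²
  v term: (2×0.0303)² = 0.00367
  r term: (-1×0.0378)² = 0.00143
Total = 0.00510. Share from r = 0.00143/0.00510 = 0.280.

28.0%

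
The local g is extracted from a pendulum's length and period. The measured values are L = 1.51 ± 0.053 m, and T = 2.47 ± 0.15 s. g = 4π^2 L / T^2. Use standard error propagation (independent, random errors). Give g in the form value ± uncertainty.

For a monomial g ∝ L, T^-2, fractional errors add in quadrature:
  (1·δL/L)² = (1×0.0351)² = 0.00123;  (-2·δT/T)² = (-2×0.0607)² = 0.0148
δg/g = √(0.0160) = 0.126
g = 9.77 m/s^2, so δg = 0.126 × 9.77 = 1.24 m/s^2.

9.77 ± 1.24 m/s^2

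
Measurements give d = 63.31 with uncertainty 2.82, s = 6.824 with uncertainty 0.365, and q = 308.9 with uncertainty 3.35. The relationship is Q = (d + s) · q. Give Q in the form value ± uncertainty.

Let u = d + s = 70.13. δu = √(δd² + δs²) = √(7.95 + 0.133) = 2.84, so δu/u = 0.0405.
Q is then a monomial in u, q:
δQ/Q = √((δu/u)² + (1·δq/q)²) = √(0.00164 + 0.000118) = 0.0420
Q = 21660, so δQ = 0.0420 × 21660 = 909.

21660 ± 909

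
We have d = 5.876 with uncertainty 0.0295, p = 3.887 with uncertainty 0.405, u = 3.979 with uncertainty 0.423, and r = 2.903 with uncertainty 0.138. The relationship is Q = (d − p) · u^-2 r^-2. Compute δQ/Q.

Let w = d − p = 1.989. δw = √(δd² + δp²) = √(0.000870 + 0.164) = 0.406, so δw/w = 0.204.
Q is then a monomial in w, u, r:
δQ/Q = √((δw/w)² + (-2·δu/u)² + (-2·δr/r)²) = √(0.0417 + 0.0452 + 0.00904) = 0.310

0.310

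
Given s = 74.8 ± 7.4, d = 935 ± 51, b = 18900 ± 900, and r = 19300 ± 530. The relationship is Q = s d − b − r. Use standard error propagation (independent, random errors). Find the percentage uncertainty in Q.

Let p = s·d = 69900. δp/p = √((1·δs/s)² + (1·δd/d)²) = √(0.00979 + 0.00298) = 0.113, so δp = 7900.
Q = p − b − r: δQ = √(δp² + δb² + δr²) = √(6.24e+07 + 8.1e+05 + 2.81e+05) = 7970
Q = 31700, so δQ/Q = 7970/31700 = 0.251.

25.1%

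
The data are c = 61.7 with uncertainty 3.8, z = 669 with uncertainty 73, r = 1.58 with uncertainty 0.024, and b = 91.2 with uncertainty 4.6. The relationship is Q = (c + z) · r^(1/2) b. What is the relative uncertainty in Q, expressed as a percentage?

11.2%

Let u = c + z = 731. δu = √(δc² + δz²) = √(14.4 + 5330) = 73.1, so δu/u = 0.100.
Q is then a monomial in u, r, b:
δQ/Q = √((δu/u)² + (½·δr/r)² + (1·δb/b)²) = √(0.0100 + 5.77e-05 + 0.00254) = 0.112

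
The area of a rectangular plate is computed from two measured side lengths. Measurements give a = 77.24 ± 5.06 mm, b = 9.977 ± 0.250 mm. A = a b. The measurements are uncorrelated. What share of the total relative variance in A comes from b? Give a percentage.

(δA/A)² = (1·δa/a)² + (1·δb/b)²
  a term: (1×0.0655)² = 0.00429
  b term: (1×0.0251)² = 0.000628
Total = 0.00492. Share from b = 0.000628/0.00492 = 0.128.

12.8%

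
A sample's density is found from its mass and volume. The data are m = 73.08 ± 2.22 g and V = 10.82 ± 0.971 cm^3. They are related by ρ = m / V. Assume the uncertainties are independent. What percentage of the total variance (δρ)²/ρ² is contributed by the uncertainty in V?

89.7%

(δρ/ρ)² = (1·δm/m)² + (-1·δV/V)²
  m term: (1×0.0304)² = 0.000923
  V term: (-1×0.0897)² = 0.00805
Total = 0.00898. Share from V = 0.00805/0.00898 = 0.897.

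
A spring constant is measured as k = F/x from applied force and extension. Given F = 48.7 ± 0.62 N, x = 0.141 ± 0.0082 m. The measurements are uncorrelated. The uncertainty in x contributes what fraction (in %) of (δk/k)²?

95.4%

(δk/k)² = (1·δF/F)² + (-1·δx/x)²
  F term: (1×0.0127)² = 0.000162
  x term: (-1×0.0582)² = 0.00338
Total = 0.00354. Share from x = 0.00338/0.00354 = 0.954.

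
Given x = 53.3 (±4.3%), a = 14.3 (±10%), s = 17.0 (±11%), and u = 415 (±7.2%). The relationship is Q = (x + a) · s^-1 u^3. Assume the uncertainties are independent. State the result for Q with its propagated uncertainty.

Let w = x + a = 67.6. δw = √(δx² + δa²) = √(5.25 + 2.04) = 2.70, so δw/w = 0.0400.
Q is then a monomial in w, s, u:
δQ/Q = √((δw/w)² + (-1·δs/s)² + (3·δu/u)²) = √(0.00160 + 0.0121 + 0.0467) = 0.246
Q = 2.84e+08, so δQ = 0.246 × 2.84e+08 = 6.98e+07.

(2.84 ± 0.698) × 10^8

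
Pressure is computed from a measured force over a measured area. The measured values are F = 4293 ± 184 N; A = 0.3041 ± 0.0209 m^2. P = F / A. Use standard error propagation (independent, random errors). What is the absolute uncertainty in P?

1140 Pa

Each factor contributes (exponent × relative error)² to (δP/P)²:
  (1·δF/F)² = (1×0.0429)² = 0.00184;  (-1·δA/A)² = (-1×0.0687)² = 0.00472
δP/P = √(0.00656) = 0.0810
P = 14120 Pa, so δP = 0.0810 × 14120 = 1140 Pa.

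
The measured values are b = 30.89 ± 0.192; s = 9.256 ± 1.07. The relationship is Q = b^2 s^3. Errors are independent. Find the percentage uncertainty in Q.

34.7%

Q is a product of powers, so relative uncertainties combine in quadrature:
  (2·δb/b)² = (2×0.00622)² = 0.000155;  (3·δs/s)² = (3×0.116)² = 0.120
δQ/Q = √(0.120) = 0.347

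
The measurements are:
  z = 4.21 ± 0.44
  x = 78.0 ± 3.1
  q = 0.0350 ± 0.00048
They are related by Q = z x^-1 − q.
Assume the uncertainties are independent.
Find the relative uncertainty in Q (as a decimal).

Let p = z·x^-1 = 0.0540. δp/p = √((1·δz/z)² + (-1·δx/x)²) = √(0.0109 + 0.00158) = 0.112, so δp = 0.00604.
Q = p − q: δQ = √(δp² + δq²) = √(3.64e-05 + 2.3e-07) = 0.00605
Q = 0.0190, so δQ/Q = 0.00605/0.0190 = 0.319.

0.319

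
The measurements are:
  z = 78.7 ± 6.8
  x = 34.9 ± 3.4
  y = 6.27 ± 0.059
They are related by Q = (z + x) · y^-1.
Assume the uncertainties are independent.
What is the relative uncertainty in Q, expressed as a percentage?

Let u = z + x = 114. δu = √(δz² + δx²) = √(46.2 + 11.6) = 7.60, so δu/u = 0.0669.
Q is then a monomial in u, y:
δQ/Q = √((δu/u)² + (-1·δy/y)²) = √(0.00448 + 8.85e-05) = 0.0676

6.76%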